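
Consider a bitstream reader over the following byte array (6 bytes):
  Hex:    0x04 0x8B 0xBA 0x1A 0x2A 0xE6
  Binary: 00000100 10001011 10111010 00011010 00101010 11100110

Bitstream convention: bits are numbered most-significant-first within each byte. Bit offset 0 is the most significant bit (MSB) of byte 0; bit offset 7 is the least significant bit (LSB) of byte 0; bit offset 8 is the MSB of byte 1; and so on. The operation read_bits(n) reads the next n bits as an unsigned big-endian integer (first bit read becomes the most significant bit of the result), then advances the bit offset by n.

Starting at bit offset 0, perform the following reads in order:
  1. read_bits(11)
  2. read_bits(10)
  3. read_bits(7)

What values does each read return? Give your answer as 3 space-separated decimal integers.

Answer: 36 375 33

Derivation:
Read 1: bits[0:11] width=11 -> value=36 (bin 00000100100); offset now 11 = byte 1 bit 3; 37 bits remain
Read 2: bits[11:21] width=10 -> value=375 (bin 0101110111); offset now 21 = byte 2 bit 5; 27 bits remain
Read 3: bits[21:28] width=7 -> value=33 (bin 0100001); offset now 28 = byte 3 bit 4; 20 bits remain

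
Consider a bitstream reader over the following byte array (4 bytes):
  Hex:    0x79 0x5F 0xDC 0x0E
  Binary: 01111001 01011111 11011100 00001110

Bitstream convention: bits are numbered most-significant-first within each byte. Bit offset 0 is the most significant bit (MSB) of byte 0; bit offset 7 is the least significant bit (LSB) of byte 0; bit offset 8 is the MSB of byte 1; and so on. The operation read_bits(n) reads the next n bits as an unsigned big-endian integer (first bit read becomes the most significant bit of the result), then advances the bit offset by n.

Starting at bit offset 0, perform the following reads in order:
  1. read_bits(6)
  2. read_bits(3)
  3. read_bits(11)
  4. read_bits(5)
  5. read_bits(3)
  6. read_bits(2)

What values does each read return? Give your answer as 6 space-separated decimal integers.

Answer: 30 2 1533 24 0 3

Derivation:
Read 1: bits[0:6] width=6 -> value=30 (bin 011110); offset now 6 = byte 0 bit 6; 26 bits remain
Read 2: bits[6:9] width=3 -> value=2 (bin 010); offset now 9 = byte 1 bit 1; 23 bits remain
Read 3: bits[9:20] width=11 -> value=1533 (bin 10111111101); offset now 20 = byte 2 bit 4; 12 bits remain
Read 4: bits[20:25] width=5 -> value=24 (bin 11000); offset now 25 = byte 3 bit 1; 7 bits remain
Read 5: bits[25:28] width=3 -> value=0 (bin 000); offset now 28 = byte 3 bit 4; 4 bits remain
Read 6: bits[28:30] width=2 -> value=3 (bin 11); offset now 30 = byte 3 bit 6; 2 bits remain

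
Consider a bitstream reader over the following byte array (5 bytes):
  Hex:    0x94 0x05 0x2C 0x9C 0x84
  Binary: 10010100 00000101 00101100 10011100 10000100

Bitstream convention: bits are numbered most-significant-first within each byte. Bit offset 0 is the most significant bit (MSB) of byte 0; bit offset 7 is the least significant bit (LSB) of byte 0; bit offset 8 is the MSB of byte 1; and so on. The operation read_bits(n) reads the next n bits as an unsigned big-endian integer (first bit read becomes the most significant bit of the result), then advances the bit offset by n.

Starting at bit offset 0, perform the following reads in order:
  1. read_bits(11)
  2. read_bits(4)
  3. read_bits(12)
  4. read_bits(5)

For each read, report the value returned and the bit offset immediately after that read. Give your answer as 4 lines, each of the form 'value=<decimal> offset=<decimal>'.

Answer: value=1184 offset=11
value=2 offset=15
value=2404 offset=27
value=28 offset=32

Derivation:
Read 1: bits[0:11] width=11 -> value=1184 (bin 10010100000); offset now 11 = byte 1 bit 3; 29 bits remain
Read 2: bits[11:15] width=4 -> value=2 (bin 0010); offset now 15 = byte 1 bit 7; 25 bits remain
Read 3: bits[15:27] width=12 -> value=2404 (bin 100101100100); offset now 27 = byte 3 bit 3; 13 bits remain
Read 4: bits[27:32] width=5 -> value=28 (bin 11100); offset now 32 = byte 4 bit 0; 8 bits remain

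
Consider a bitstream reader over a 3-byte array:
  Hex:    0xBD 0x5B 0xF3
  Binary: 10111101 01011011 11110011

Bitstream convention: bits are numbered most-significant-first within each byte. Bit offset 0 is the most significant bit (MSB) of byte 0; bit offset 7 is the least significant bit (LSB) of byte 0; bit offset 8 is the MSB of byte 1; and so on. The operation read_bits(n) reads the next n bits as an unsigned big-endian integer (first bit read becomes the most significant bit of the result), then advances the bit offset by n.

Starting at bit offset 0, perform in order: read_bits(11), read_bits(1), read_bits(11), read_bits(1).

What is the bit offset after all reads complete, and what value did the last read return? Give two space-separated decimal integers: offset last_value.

Answer: 24 1

Derivation:
Read 1: bits[0:11] width=11 -> value=1514 (bin 10111101010); offset now 11 = byte 1 bit 3; 13 bits remain
Read 2: bits[11:12] width=1 -> value=1 (bin 1); offset now 12 = byte 1 bit 4; 12 bits remain
Read 3: bits[12:23] width=11 -> value=1529 (bin 10111111001); offset now 23 = byte 2 bit 7; 1 bits remain
Read 4: bits[23:24] width=1 -> value=1 (bin 1); offset now 24 = byte 3 bit 0; 0 bits remain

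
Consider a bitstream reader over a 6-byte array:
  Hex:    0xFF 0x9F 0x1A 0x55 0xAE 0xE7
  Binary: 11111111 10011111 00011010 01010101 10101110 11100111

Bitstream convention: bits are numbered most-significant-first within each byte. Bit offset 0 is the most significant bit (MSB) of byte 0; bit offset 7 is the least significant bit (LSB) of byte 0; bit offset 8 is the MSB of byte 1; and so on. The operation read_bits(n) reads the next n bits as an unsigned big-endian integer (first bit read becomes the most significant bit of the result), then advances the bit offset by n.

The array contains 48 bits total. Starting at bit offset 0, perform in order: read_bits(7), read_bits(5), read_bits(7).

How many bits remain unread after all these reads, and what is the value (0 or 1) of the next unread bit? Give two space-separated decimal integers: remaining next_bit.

Read 1: bits[0:7] width=7 -> value=127 (bin 1111111); offset now 7 = byte 0 bit 7; 41 bits remain
Read 2: bits[7:12] width=5 -> value=25 (bin 11001); offset now 12 = byte 1 bit 4; 36 bits remain
Read 3: bits[12:19] width=7 -> value=120 (bin 1111000); offset now 19 = byte 2 bit 3; 29 bits remain

Answer: 29 1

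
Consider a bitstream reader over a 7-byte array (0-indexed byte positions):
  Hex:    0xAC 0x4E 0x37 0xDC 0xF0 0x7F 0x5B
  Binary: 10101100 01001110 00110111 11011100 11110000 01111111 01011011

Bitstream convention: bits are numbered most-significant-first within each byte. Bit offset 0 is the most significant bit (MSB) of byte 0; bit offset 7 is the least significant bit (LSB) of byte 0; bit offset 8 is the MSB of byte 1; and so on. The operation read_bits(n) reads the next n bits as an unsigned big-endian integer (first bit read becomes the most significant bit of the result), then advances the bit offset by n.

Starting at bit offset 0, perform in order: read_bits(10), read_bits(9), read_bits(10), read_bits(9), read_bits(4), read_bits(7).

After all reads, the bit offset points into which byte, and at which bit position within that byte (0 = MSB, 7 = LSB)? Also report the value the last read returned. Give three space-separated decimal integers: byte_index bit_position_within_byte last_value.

Read 1: bits[0:10] width=10 -> value=689 (bin 1010110001); offset now 10 = byte 1 bit 2; 46 bits remain
Read 2: bits[10:19] width=9 -> value=113 (bin 001110001); offset now 19 = byte 2 bit 3; 37 bits remain
Read 3: bits[19:29] width=10 -> value=763 (bin 1011111011); offset now 29 = byte 3 bit 5; 27 bits remain
Read 4: bits[29:38] width=9 -> value=316 (bin 100111100); offset now 38 = byte 4 bit 6; 18 bits remain
Read 5: bits[38:42] width=4 -> value=1 (bin 0001); offset now 42 = byte 5 bit 2; 14 bits remain
Read 6: bits[42:49] width=7 -> value=126 (bin 1111110); offset now 49 = byte 6 bit 1; 7 bits remain

Answer: 6 1 126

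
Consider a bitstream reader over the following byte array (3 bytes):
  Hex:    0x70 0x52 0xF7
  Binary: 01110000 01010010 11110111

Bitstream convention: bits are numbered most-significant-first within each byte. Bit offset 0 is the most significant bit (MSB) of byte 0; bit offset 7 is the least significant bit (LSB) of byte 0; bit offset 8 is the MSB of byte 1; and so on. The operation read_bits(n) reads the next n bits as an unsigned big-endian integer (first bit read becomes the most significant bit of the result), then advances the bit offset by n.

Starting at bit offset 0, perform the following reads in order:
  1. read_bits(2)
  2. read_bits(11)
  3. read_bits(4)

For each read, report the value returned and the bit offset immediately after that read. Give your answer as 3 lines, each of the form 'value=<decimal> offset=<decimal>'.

Read 1: bits[0:2] width=2 -> value=1 (bin 01); offset now 2 = byte 0 bit 2; 22 bits remain
Read 2: bits[2:13] width=11 -> value=1546 (bin 11000001010); offset now 13 = byte 1 bit 5; 11 bits remain
Read 3: bits[13:17] width=4 -> value=5 (bin 0101); offset now 17 = byte 2 bit 1; 7 bits remain

Answer: value=1 offset=2
value=1546 offset=13
value=5 offset=17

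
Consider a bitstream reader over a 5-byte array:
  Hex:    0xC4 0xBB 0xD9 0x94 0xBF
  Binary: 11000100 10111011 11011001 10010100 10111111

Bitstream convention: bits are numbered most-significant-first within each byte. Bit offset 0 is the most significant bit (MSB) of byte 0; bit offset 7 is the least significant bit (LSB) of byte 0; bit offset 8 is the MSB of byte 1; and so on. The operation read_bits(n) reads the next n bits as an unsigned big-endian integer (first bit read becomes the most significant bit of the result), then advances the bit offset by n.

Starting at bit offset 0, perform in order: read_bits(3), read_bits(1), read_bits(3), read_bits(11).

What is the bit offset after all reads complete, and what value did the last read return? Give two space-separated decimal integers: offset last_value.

Read 1: bits[0:3] width=3 -> value=6 (bin 110); offset now 3 = byte 0 bit 3; 37 bits remain
Read 2: bits[3:4] width=1 -> value=0 (bin 0); offset now 4 = byte 0 bit 4; 36 bits remain
Read 3: bits[4:7] width=3 -> value=2 (bin 010); offset now 7 = byte 0 bit 7; 33 bits remain
Read 4: bits[7:18] width=11 -> value=751 (bin 01011101111); offset now 18 = byte 2 bit 2; 22 bits remain

Answer: 18 751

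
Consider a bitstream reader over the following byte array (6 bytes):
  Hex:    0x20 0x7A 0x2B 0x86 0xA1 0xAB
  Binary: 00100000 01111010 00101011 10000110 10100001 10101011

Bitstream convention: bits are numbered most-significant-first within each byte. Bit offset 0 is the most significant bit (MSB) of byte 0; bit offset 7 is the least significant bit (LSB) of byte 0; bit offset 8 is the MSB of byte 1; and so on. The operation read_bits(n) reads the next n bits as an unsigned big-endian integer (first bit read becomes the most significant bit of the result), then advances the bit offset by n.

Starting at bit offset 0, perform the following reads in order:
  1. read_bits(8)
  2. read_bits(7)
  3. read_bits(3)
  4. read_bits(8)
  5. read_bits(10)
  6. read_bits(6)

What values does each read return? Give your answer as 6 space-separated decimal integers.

Read 1: bits[0:8] width=8 -> value=32 (bin 00100000); offset now 8 = byte 1 bit 0; 40 bits remain
Read 2: bits[8:15] width=7 -> value=61 (bin 0111101); offset now 15 = byte 1 bit 7; 33 bits remain
Read 3: bits[15:18] width=3 -> value=0 (bin 000); offset now 18 = byte 2 bit 2; 30 bits remain
Read 4: bits[18:26] width=8 -> value=174 (bin 10101110); offset now 26 = byte 3 bit 2; 22 bits remain
Read 5: bits[26:36] width=10 -> value=106 (bin 0001101010); offset now 36 = byte 4 bit 4; 12 bits remain
Read 6: bits[36:42] width=6 -> value=6 (bin 000110); offset now 42 = byte 5 bit 2; 6 bits remain

Answer: 32 61 0 174 106 6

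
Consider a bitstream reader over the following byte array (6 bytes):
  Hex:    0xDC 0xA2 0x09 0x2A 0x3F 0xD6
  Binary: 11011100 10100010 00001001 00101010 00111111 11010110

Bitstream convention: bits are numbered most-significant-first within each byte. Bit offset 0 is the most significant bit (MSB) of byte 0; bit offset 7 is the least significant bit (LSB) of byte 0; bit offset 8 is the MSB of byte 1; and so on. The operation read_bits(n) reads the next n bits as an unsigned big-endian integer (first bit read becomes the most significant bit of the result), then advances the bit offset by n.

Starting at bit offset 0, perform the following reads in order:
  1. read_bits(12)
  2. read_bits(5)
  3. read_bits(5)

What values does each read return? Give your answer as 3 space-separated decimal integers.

Answer: 3530 4 2

Derivation:
Read 1: bits[0:12] width=12 -> value=3530 (bin 110111001010); offset now 12 = byte 1 bit 4; 36 bits remain
Read 2: bits[12:17] width=5 -> value=4 (bin 00100); offset now 17 = byte 2 bit 1; 31 bits remain
Read 3: bits[17:22] width=5 -> value=2 (bin 00010); offset now 22 = byte 2 bit 6; 26 bits remain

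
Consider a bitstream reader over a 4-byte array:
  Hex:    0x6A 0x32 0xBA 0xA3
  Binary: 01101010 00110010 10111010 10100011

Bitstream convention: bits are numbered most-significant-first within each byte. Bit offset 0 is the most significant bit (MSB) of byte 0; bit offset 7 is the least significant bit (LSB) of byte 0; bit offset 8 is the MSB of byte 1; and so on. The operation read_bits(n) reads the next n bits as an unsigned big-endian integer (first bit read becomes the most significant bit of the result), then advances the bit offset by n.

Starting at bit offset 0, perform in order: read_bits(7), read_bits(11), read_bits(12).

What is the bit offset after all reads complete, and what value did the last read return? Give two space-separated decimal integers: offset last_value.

Answer: 30 3752

Derivation:
Read 1: bits[0:7] width=7 -> value=53 (bin 0110101); offset now 7 = byte 0 bit 7; 25 bits remain
Read 2: bits[7:18] width=11 -> value=202 (bin 00011001010); offset now 18 = byte 2 bit 2; 14 bits remain
Read 3: bits[18:30] width=12 -> value=3752 (bin 111010101000); offset now 30 = byte 3 bit 6; 2 bits remain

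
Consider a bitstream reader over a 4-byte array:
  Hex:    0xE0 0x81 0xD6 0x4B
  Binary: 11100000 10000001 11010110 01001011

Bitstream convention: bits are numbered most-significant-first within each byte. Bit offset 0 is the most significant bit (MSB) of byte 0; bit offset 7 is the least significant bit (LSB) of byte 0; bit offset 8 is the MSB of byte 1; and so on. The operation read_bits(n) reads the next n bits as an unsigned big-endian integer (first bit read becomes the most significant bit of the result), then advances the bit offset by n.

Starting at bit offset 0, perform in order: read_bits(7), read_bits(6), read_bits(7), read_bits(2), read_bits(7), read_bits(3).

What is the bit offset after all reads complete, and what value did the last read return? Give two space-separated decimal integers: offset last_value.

Answer: 32 3

Derivation:
Read 1: bits[0:7] width=7 -> value=112 (bin 1110000); offset now 7 = byte 0 bit 7; 25 bits remain
Read 2: bits[7:13] width=6 -> value=16 (bin 010000); offset now 13 = byte 1 bit 5; 19 bits remain
Read 3: bits[13:20] width=7 -> value=29 (bin 0011101); offset now 20 = byte 2 bit 4; 12 bits remain
Read 4: bits[20:22] width=2 -> value=1 (bin 01); offset now 22 = byte 2 bit 6; 10 bits remain
Read 5: bits[22:29] width=7 -> value=73 (bin 1001001); offset now 29 = byte 3 bit 5; 3 bits remain
Read 6: bits[29:32] width=3 -> value=3 (bin 011); offset now 32 = byte 4 bit 0; 0 bits remain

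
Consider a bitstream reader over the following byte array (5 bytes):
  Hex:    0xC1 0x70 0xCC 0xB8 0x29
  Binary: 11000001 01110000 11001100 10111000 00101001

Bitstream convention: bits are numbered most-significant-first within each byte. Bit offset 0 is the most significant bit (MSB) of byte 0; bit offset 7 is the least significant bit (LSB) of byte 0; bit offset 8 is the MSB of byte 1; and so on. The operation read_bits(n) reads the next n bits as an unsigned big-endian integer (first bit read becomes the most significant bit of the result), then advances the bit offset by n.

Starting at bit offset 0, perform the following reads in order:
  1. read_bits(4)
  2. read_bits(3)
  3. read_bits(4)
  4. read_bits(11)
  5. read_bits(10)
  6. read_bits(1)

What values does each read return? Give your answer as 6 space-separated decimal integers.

Answer: 12 0 11 1075 184 0

Derivation:
Read 1: bits[0:4] width=4 -> value=12 (bin 1100); offset now 4 = byte 0 bit 4; 36 bits remain
Read 2: bits[4:7] width=3 -> value=0 (bin 000); offset now 7 = byte 0 bit 7; 33 bits remain
Read 3: bits[7:11] width=4 -> value=11 (bin 1011); offset now 11 = byte 1 bit 3; 29 bits remain
Read 4: bits[11:22] width=11 -> value=1075 (bin 10000110011); offset now 22 = byte 2 bit 6; 18 bits remain
Read 5: bits[22:32] width=10 -> value=184 (bin 0010111000); offset now 32 = byte 4 bit 0; 8 bits remain
Read 6: bits[32:33] width=1 -> value=0 (bin 0); offset now 33 = byte 4 bit 1; 7 bits remain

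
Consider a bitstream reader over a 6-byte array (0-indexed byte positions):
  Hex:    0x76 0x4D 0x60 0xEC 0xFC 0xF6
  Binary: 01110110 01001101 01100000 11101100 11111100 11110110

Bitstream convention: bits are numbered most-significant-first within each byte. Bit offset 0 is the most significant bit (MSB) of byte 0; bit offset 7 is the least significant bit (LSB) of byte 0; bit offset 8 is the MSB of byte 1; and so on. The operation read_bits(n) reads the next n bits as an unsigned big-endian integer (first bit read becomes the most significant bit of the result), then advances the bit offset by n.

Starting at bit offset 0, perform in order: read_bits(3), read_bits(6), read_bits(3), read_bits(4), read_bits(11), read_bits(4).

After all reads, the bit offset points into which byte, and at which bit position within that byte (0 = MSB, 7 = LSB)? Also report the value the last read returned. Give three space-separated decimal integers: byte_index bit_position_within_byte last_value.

Read 1: bits[0:3] width=3 -> value=3 (bin 011); offset now 3 = byte 0 bit 3; 45 bits remain
Read 2: bits[3:9] width=6 -> value=44 (bin 101100); offset now 9 = byte 1 bit 1; 39 bits remain
Read 3: bits[9:12] width=3 -> value=4 (bin 100); offset now 12 = byte 1 bit 4; 36 bits remain
Read 4: bits[12:16] width=4 -> value=13 (bin 1101); offset now 16 = byte 2 bit 0; 32 bits remain
Read 5: bits[16:27] width=11 -> value=775 (bin 01100000111); offset now 27 = byte 3 bit 3; 21 bits remain
Read 6: bits[27:31] width=4 -> value=6 (bin 0110); offset now 31 = byte 3 bit 7; 17 bits remain

Answer: 3 7 6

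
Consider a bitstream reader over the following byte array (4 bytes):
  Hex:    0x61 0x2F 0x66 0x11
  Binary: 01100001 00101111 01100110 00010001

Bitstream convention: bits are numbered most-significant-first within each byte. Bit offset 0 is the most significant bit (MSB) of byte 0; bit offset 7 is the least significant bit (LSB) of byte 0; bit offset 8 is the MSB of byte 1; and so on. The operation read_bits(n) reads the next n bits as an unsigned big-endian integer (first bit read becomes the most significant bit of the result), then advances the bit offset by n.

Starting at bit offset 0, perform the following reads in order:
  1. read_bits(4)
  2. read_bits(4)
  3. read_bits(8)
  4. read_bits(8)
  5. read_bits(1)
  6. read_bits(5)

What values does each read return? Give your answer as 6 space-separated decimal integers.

Answer: 6 1 47 102 0 4

Derivation:
Read 1: bits[0:4] width=4 -> value=6 (bin 0110); offset now 4 = byte 0 bit 4; 28 bits remain
Read 2: bits[4:8] width=4 -> value=1 (bin 0001); offset now 8 = byte 1 bit 0; 24 bits remain
Read 3: bits[8:16] width=8 -> value=47 (bin 00101111); offset now 16 = byte 2 bit 0; 16 bits remain
Read 4: bits[16:24] width=8 -> value=102 (bin 01100110); offset now 24 = byte 3 bit 0; 8 bits remain
Read 5: bits[24:25] width=1 -> value=0 (bin 0); offset now 25 = byte 3 bit 1; 7 bits remain
Read 6: bits[25:30] width=5 -> value=4 (bin 00100); offset now 30 = byte 3 bit 6; 2 bits remain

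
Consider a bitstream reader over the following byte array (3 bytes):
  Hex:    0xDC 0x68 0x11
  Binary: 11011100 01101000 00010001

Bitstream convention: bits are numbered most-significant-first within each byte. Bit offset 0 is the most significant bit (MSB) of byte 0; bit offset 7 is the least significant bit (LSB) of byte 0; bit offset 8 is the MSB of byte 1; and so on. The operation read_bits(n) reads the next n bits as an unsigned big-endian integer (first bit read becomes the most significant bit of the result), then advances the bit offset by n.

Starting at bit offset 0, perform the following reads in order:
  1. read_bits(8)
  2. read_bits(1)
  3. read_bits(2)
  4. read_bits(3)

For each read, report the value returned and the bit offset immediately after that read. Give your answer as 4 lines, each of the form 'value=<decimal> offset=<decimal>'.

Read 1: bits[0:8] width=8 -> value=220 (bin 11011100); offset now 8 = byte 1 bit 0; 16 bits remain
Read 2: bits[8:9] width=1 -> value=0 (bin 0); offset now 9 = byte 1 bit 1; 15 bits remain
Read 3: bits[9:11] width=2 -> value=3 (bin 11); offset now 11 = byte 1 bit 3; 13 bits remain
Read 4: bits[11:14] width=3 -> value=2 (bin 010); offset now 14 = byte 1 bit 6; 10 bits remain

Answer: value=220 offset=8
value=0 offset=9
value=3 offset=11
value=2 offset=14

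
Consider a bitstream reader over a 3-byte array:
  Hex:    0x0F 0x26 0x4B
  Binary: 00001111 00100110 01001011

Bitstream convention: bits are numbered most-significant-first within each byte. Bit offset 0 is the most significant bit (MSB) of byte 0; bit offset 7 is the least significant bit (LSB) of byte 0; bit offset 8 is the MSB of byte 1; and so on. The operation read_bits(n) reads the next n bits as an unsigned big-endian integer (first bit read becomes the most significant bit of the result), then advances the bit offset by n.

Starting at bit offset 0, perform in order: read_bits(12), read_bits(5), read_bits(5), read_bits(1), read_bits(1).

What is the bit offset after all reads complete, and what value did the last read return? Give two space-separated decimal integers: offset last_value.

Answer: 24 1

Derivation:
Read 1: bits[0:12] width=12 -> value=242 (bin 000011110010); offset now 12 = byte 1 bit 4; 12 bits remain
Read 2: bits[12:17] width=5 -> value=12 (bin 01100); offset now 17 = byte 2 bit 1; 7 bits remain
Read 3: bits[17:22] width=5 -> value=18 (bin 10010); offset now 22 = byte 2 bit 6; 2 bits remain
Read 4: bits[22:23] width=1 -> value=1 (bin 1); offset now 23 = byte 2 bit 7; 1 bits remain
Read 5: bits[23:24] width=1 -> value=1 (bin 1); offset now 24 = byte 3 bit 0; 0 bits remain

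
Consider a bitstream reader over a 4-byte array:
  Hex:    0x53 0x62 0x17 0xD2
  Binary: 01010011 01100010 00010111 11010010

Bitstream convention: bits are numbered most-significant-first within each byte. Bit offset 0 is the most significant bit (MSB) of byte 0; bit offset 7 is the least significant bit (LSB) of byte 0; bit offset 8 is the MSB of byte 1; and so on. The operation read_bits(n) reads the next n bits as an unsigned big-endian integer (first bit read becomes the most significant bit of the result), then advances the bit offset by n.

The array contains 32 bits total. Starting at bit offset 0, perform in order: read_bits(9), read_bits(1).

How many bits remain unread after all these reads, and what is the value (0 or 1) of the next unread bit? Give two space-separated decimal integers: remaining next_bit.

Answer: 22 1

Derivation:
Read 1: bits[0:9] width=9 -> value=166 (bin 010100110); offset now 9 = byte 1 bit 1; 23 bits remain
Read 2: bits[9:10] width=1 -> value=1 (bin 1); offset now 10 = byte 1 bit 2; 22 bits remain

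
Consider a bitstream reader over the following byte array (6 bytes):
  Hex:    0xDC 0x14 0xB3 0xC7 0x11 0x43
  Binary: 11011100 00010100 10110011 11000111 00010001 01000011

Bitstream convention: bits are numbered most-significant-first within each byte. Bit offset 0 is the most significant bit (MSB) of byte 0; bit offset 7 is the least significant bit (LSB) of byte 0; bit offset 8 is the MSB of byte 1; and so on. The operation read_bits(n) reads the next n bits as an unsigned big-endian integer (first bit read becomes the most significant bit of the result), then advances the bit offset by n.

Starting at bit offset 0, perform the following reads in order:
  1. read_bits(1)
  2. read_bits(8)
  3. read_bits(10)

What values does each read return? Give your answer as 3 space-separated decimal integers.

Answer: 1 184 165

Derivation:
Read 1: bits[0:1] width=1 -> value=1 (bin 1); offset now 1 = byte 0 bit 1; 47 bits remain
Read 2: bits[1:9] width=8 -> value=184 (bin 10111000); offset now 9 = byte 1 bit 1; 39 bits remain
Read 3: bits[9:19] width=10 -> value=165 (bin 0010100101); offset now 19 = byte 2 bit 3; 29 bits remain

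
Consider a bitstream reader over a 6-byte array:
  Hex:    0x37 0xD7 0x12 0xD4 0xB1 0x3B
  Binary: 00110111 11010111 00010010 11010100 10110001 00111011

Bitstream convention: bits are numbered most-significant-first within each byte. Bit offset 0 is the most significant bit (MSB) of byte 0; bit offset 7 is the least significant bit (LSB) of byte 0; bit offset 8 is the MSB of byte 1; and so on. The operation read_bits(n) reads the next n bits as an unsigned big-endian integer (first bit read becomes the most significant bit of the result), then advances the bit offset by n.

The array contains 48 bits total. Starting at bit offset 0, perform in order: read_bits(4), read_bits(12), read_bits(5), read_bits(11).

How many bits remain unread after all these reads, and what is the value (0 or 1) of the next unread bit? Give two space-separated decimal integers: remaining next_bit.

Answer: 16 1

Derivation:
Read 1: bits[0:4] width=4 -> value=3 (bin 0011); offset now 4 = byte 0 bit 4; 44 bits remain
Read 2: bits[4:16] width=12 -> value=2007 (bin 011111010111); offset now 16 = byte 2 bit 0; 32 bits remain
Read 3: bits[16:21] width=5 -> value=2 (bin 00010); offset now 21 = byte 2 bit 5; 27 bits remain
Read 4: bits[21:32] width=11 -> value=724 (bin 01011010100); offset now 32 = byte 4 bit 0; 16 bits remain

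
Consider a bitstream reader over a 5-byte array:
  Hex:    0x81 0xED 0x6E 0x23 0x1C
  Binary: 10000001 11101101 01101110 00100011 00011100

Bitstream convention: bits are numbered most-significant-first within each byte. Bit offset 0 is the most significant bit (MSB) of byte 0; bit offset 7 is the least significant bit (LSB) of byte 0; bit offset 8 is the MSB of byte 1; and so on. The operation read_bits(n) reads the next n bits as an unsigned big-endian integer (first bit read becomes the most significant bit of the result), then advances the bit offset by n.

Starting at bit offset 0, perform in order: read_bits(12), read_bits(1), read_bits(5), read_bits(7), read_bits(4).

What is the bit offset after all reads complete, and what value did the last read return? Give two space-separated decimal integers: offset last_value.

Read 1: bits[0:12] width=12 -> value=2078 (bin 100000011110); offset now 12 = byte 1 bit 4; 28 bits remain
Read 2: bits[12:13] width=1 -> value=1 (bin 1); offset now 13 = byte 1 bit 5; 27 bits remain
Read 3: bits[13:18] width=5 -> value=21 (bin 10101); offset now 18 = byte 2 bit 2; 22 bits remain
Read 4: bits[18:25] width=7 -> value=92 (bin 1011100); offset now 25 = byte 3 bit 1; 15 bits remain
Read 5: bits[25:29] width=4 -> value=4 (bin 0100); offset now 29 = byte 3 bit 5; 11 bits remain

Answer: 29 4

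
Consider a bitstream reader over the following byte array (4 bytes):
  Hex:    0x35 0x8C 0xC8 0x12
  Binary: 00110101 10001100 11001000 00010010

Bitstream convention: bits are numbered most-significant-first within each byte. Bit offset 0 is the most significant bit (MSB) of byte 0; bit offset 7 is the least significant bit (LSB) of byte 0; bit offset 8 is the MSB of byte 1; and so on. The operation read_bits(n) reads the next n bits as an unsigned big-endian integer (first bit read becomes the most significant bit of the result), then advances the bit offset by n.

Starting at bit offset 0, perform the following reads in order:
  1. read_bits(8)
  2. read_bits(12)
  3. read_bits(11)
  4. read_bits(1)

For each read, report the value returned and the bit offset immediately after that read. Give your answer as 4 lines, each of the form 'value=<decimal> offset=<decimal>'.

Answer: value=53 offset=8
value=2252 offset=20
value=1033 offset=31
value=0 offset=32

Derivation:
Read 1: bits[0:8] width=8 -> value=53 (bin 00110101); offset now 8 = byte 1 bit 0; 24 bits remain
Read 2: bits[8:20] width=12 -> value=2252 (bin 100011001100); offset now 20 = byte 2 bit 4; 12 bits remain
Read 3: bits[20:31] width=11 -> value=1033 (bin 10000001001); offset now 31 = byte 3 bit 7; 1 bits remain
Read 4: bits[31:32] width=1 -> value=0 (bin 0); offset now 32 = byte 4 bit 0; 0 bits remain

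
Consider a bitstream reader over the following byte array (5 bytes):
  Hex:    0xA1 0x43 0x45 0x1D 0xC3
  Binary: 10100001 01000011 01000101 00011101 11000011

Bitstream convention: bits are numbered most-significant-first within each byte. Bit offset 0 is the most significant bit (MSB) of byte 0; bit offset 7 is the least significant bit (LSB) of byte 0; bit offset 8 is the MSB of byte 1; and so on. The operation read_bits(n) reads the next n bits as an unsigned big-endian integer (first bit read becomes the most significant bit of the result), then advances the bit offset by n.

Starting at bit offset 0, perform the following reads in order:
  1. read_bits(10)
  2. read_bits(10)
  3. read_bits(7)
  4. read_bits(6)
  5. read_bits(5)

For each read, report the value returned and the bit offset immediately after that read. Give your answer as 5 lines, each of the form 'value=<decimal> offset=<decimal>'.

Answer: value=645 offset=10
value=52 offset=20
value=40 offset=27
value=59 offset=33
value=16 offset=38

Derivation:
Read 1: bits[0:10] width=10 -> value=645 (bin 1010000101); offset now 10 = byte 1 bit 2; 30 bits remain
Read 2: bits[10:20] width=10 -> value=52 (bin 0000110100); offset now 20 = byte 2 bit 4; 20 bits remain
Read 3: bits[20:27] width=7 -> value=40 (bin 0101000); offset now 27 = byte 3 bit 3; 13 bits remain
Read 4: bits[27:33] width=6 -> value=59 (bin 111011); offset now 33 = byte 4 bit 1; 7 bits remain
Read 5: bits[33:38] width=5 -> value=16 (bin 10000); offset now 38 = byte 4 bit 6; 2 bits remain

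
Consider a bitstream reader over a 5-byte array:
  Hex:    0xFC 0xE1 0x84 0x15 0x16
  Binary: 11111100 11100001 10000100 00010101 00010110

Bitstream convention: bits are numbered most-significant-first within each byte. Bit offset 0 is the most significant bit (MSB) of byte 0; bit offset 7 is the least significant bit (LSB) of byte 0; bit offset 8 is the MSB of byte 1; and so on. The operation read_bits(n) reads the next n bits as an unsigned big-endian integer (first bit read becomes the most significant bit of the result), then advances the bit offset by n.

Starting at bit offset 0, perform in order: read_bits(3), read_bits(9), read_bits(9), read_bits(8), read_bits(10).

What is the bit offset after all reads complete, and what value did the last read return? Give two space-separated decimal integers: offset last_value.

Read 1: bits[0:3] width=3 -> value=7 (bin 111); offset now 3 = byte 0 bit 3; 37 bits remain
Read 2: bits[3:12] width=9 -> value=462 (bin 111001110); offset now 12 = byte 1 bit 4; 28 bits remain
Read 3: bits[12:21] width=9 -> value=48 (bin 000110000); offset now 21 = byte 2 bit 5; 19 bits remain
Read 4: bits[21:29] width=8 -> value=130 (bin 10000010); offset now 29 = byte 3 bit 5; 11 bits remain
Read 5: bits[29:39] width=10 -> value=651 (bin 1010001011); offset now 39 = byte 4 bit 7; 1 bits remain

Answer: 39 651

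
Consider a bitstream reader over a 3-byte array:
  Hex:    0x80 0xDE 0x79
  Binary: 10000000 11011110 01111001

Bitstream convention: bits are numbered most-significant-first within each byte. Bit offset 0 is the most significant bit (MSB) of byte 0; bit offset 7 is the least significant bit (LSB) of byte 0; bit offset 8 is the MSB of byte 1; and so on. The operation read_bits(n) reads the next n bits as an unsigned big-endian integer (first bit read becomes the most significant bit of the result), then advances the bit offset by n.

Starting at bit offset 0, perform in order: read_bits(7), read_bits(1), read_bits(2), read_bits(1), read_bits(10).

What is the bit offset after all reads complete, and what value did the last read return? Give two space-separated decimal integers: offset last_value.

Read 1: bits[0:7] width=7 -> value=64 (bin 1000000); offset now 7 = byte 0 bit 7; 17 bits remain
Read 2: bits[7:8] width=1 -> value=0 (bin 0); offset now 8 = byte 1 bit 0; 16 bits remain
Read 3: bits[8:10] width=2 -> value=3 (bin 11); offset now 10 = byte 1 bit 2; 14 bits remain
Read 4: bits[10:11] width=1 -> value=0 (bin 0); offset now 11 = byte 1 bit 3; 13 bits remain
Read 5: bits[11:21] width=10 -> value=975 (bin 1111001111); offset now 21 = byte 2 bit 5; 3 bits remain

Answer: 21 975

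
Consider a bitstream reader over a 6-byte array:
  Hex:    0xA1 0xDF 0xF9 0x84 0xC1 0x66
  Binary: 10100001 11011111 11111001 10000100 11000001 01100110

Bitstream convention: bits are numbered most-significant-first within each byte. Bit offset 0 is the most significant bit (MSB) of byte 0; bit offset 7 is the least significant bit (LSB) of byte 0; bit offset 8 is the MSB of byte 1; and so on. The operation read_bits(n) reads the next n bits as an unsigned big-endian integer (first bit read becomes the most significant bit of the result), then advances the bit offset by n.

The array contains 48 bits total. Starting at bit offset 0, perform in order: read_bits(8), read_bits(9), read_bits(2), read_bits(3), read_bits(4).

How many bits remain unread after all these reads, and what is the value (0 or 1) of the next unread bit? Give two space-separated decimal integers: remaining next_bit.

Answer: 22 0

Derivation:
Read 1: bits[0:8] width=8 -> value=161 (bin 10100001); offset now 8 = byte 1 bit 0; 40 bits remain
Read 2: bits[8:17] width=9 -> value=447 (bin 110111111); offset now 17 = byte 2 bit 1; 31 bits remain
Read 3: bits[17:19] width=2 -> value=3 (bin 11); offset now 19 = byte 2 bit 3; 29 bits remain
Read 4: bits[19:22] width=3 -> value=6 (bin 110); offset now 22 = byte 2 bit 6; 26 bits remain
Read 5: bits[22:26] width=4 -> value=6 (bin 0110); offset now 26 = byte 3 bit 2; 22 bits remain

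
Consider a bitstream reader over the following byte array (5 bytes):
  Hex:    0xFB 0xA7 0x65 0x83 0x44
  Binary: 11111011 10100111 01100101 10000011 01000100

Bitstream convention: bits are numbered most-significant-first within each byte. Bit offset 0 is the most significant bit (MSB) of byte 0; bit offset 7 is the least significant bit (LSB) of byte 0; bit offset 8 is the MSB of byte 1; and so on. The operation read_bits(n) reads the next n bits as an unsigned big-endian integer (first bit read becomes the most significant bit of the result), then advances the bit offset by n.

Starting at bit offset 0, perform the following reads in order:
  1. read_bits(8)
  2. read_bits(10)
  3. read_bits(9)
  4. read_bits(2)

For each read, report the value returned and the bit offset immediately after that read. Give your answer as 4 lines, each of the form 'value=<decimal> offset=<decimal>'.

Answer: value=251 offset=8
value=669 offset=18
value=300 offset=27
value=0 offset=29

Derivation:
Read 1: bits[0:8] width=8 -> value=251 (bin 11111011); offset now 8 = byte 1 bit 0; 32 bits remain
Read 2: bits[8:18] width=10 -> value=669 (bin 1010011101); offset now 18 = byte 2 bit 2; 22 bits remain
Read 3: bits[18:27] width=9 -> value=300 (bin 100101100); offset now 27 = byte 3 bit 3; 13 bits remain
Read 4: bits[27:29] width=2 -> value=0 (bin 00); offset now 29 = byte 3 bit 5; 11 bits remain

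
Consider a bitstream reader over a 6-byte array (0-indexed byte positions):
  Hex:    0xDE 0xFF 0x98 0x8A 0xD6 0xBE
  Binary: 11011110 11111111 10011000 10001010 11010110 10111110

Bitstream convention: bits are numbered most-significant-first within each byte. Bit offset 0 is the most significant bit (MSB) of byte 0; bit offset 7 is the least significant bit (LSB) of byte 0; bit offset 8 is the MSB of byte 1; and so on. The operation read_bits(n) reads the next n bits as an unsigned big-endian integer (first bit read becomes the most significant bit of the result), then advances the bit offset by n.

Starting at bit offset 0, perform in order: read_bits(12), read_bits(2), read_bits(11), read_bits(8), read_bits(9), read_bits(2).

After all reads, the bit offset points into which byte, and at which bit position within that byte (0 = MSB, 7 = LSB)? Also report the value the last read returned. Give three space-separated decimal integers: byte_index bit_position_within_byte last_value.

Answer: 5 4 3

Derivation:
Read 1: bits[0:12] width=12 -> value=3567 (bin 110111101111); offset now 12 = byte 1 bit 4; 36 bits remain
Read 2: bits[12:14] width=2 -> value=3 (bin 11); offset now 14 = byte 1 bit 6; 34 bits remain
Read 3: bits[14:25] width=11 -> value=1841 (bin 11100110001); offset now 25 = byte 3 bit 1; 23 bits remain
Read 4: bits[25:33] width=8 -> value=21 (bin 00010101); offset now 33 = byte 4 bit 1; 15 bits remain
Read 5: bits[33:42] width=9 -> value=346 (bin 101011010); offset now 42 = byte 5 bit 2; 6 bits remain
Read 6: bits[42:44] width=2 -> value=3 (bin 11); offset now 44 = byte 5 bit 4; 4 bits remain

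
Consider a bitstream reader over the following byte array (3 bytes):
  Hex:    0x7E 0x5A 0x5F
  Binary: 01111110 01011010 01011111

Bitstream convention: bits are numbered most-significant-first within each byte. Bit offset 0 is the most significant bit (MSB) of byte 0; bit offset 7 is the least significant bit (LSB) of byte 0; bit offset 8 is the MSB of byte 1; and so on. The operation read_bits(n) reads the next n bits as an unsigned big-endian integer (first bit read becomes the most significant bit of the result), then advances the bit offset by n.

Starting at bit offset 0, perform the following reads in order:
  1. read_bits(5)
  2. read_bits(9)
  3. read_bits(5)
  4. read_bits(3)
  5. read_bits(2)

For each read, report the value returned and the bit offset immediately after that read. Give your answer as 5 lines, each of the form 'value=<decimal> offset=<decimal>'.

Read 1: bits[0:5] width=5 -> value=15 (bin 01111); offset now 5 = byte 0 bit 5; 19 bits remain
Read 2: bits[5:14] width=9 -> value=406 (bin 110010110); offset now 14 = byte 1 bit 6; 10 bits remain
Read 3: bits[14:19] width=5 -> value=18 (bin 10010); offset now 19 = byte 2 bit 3; 5 bits remain
Read 4: bits[19:22] width=3 -> value=7 (bin 111); offset now 22 = byte 2 bit 6; 2 bits remain
Read 5: bits[22:24] width=2 -> value=3 (bin 11); offset now 24 = byte 3 bit 0; 0 bits remain

Answer: value=15 offset=5
value=406 offset=14
value=18 offset=19
value=7 offset=22
value=3 offset=24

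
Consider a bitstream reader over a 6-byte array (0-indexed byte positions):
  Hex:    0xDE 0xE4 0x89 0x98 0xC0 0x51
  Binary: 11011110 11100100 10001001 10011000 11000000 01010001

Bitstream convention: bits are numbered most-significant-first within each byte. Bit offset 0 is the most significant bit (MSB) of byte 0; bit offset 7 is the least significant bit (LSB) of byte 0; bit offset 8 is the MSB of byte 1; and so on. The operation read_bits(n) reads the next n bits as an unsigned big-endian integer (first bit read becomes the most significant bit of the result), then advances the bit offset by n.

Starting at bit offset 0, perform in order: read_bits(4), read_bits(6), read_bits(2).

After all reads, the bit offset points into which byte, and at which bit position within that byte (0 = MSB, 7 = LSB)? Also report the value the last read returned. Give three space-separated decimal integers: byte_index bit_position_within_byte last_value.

Read 1: bits[0:4] width=4 -> value=13 (bin 1101); offset now 4 = byte 0 bit 4; 44 bits remain
Read 2: bits[4:10] width=6 -> value=59 (bin 111011); offset now 10 = byte 1 bit 2; 38 bits remain
Read 3: bits[10:12] width=2 -> value=2 (bin 10); offset now 12 = byte 1 bit 4; 36 bits remain

Answer: 1 4 2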